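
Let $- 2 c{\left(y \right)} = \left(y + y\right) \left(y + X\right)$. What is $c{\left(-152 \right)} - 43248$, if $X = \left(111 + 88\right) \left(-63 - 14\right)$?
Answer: $-2395448$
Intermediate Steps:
$X = -15323$ ($X = 199 \left(-77\right) = -15323$)
$c{\left(y \right)} = - y \left(-15323 + y\right)$ ($c{\left(y \right)} = - \frac{\left(y + y\right) \left(y - 15323\right)}{2} = - \frac{2 y \left(-15323 + y\right)}{2} = - y \left(-15323 + y\right)$)
$c{\left(-152 \right)} - 43248 = - 152 \left(15323 - -152\right) - 43248 = - 152 \left(15323 + 152\right) - 43248 = \left(-152\right) 15475 - 43248 = -2352200 - 43248 = -2395448$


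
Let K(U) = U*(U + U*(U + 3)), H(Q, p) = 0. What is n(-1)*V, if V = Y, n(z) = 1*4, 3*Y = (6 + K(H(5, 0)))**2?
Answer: 48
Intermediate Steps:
K(U) = U*(U + U*(3 + U))
Y = 12 (Y = (6 + 0**2*(4 + 0))**2/3 = (6 + 0*4)**2/3 = (6 + 0)**2/3 = (1/3)*6**2 = (1/3)*36 = 12)
n(z) = 4
V = 12
n(-1)*V = 4*12 = 48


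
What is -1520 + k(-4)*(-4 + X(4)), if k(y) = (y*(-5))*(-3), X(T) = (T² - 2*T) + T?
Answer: -2000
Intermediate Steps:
X(T) = T² - T
k(y) = 15*y (k(y) = -5*y*(-3) = 15*y)
-1520 + k(-4)*(-4 + X(4)) = -1520 + (15*(-4))*(-4 + 4*(-1 + 4)) = -1520 - 60*(-4 + 4*3) = -1520 - 60*(-4 + 12) = -1520 - 60*8 = -1520 - 480 = -2000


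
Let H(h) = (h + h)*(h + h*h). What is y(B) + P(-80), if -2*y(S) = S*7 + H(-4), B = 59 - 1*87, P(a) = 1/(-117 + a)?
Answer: 28761/197 ≈ 145.99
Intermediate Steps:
B = -28 (B = 59 - 87 = -28)
H(h) = 2*h*(h + h²) (H(h) = (2*h)*(h + h²) = 2*h*(h + h²))
y(S) = 48 - 7*S/2 (y(S) = -(S*7 + 2*(-4)²*(1 - 4))/2 = -(7*S + 2*16*(-3))/2 = -(7*S - 96)/2 = -(-96 + 7*S)/2 = 48 - 7*S/2)
y(B) + P(-80) = (48 - 7/2*(-28)) + 1/(-117 - 80) = (48 + 98) + 1/(-197) = 146 - 1/197 = 28761/197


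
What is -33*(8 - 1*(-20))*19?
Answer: -17556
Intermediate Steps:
-33*(8 - 1*(-20))*19 = -33*(8 + 20)*19 = -33*28*19 = -924*19 = -17556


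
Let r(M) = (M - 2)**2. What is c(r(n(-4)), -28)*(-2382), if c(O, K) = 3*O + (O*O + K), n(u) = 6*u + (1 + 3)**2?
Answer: -24467904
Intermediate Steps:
n(u) = 16 + 6*u (n(u) = 6*u + 4**2 = 6*u + 16 = 16 + 6*u)
r(M) = (-2 + M)**2
c(O, K) = K + O**2 + 3*O (c(O, K) = 3*O + (O**2 + K) = 3*O + (K + O**2) = K + O**2 + 3*O)
c(r(n(-4)), -28)*(-2382) = (-28 + ((-2 + (16 + 6*(-4)))**2)**2 + 3*(-2 + (16 + 6*(-4)))**2)*(-2382) = (-28 + ((-2 + (16 - 24))**2)**2 + 3*(-2 + (16 - 24))**2)*(-2382) = (-28 + ((-2 - 8)**2)**2 + 3*(-2 - 8)**2)*(-2382) = (-28 + ((-10)**2)**2 + 3*(-10)**2)*(-2382) = (-28 + 100**2 + 3*100)*(-2382) = (-28 + 10000 + 300)*(-2382) = 10272*(-2382) = -24467904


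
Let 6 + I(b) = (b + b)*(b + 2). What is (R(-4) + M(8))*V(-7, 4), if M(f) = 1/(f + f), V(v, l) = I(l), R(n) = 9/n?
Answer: -735/8 ≈ -91.875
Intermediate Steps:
I(b) = -6 + 2*b*(2 + b) (I(b) = -6 + (b + b)*(b + 2) = -6 + (2*b)*(2 + b) = -6 + 2*b*(2 + b))
V(v, l) = -6 + 2*l**2 + 4*l
M(f) = 1/(2*f)
(R(-4) + M(8))*V(-7, 4) = (9/(-4) + (1/2)/8)*(-6 + 2*4**2 + 4*4) = (9*(-1/4) + (1/2)*(1/8))*(-6 + 2*16 + 16) = (-9/4 + 1/16)*(-6 + 32 + 16) = -35/16*42 = -735/8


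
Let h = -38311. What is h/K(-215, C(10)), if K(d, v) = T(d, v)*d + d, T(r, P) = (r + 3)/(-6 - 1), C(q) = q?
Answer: 268177/47085 ≈ 5.6956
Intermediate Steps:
T(r, P) = -3/7 - r/7 (T(r, P) = (3 + r)/(-7) = (3 + r)*(-1/7) = -3/7 - r/7)
K(d, v) = d + d*(-3/7 - d/7) (K(d, v) = (-3/7 - d/7)*d + d = d*(-3/7 - d/7) + d = d + d*(-3/7 - d/7))
h/K(-215, C(10)) = -38311*(-7/(215*(4 - 1*(-215)))) = -38311*(-7/(215*(4 + 215))) = -38311/((1/7)*(-215)*219) = -38311/(-47085/7) = -38311*(-7/47085) = 268177/47085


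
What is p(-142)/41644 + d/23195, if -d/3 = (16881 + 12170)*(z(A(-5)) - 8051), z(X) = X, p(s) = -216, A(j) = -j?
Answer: 7300535906088/241483145 ≈ 30232.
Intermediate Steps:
d = 701233038 (d = -3*(16881 + 12170)*(-1*(-5) - 8051) = -87153*(5 - 8051) = -87153*(-8046) = -3*(-233744346) = 701233038)
p(-142)/41644 + d/23195 = -216/41644 + 701233038/23195 = -216*1/41644 + 701233038*(1/23195) = -54/10411 + 701233038/23195 = 7300535906088/241483145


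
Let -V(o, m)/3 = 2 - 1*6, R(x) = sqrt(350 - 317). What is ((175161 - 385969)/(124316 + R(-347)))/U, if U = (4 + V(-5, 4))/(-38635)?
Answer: 63281250069830/15454467823 - 1018070885*sqrt(33)/30908935646 ≈ 4094.5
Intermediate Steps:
R(x) = sqrt(33)
V(o, m) = 12 (V(o, m) = -3*(2 - 1*6) = -3*(2 - 6) = -3*(-4) = 12)
U = -16/38635 (U = (4 + 12)/(-38635) = 16*(-1/38635) = -16/38635 ≈ -0.00041413)
((175161 - 385969)/(124316 + R(-347)))/U = ((175161 - 385969)/(124316 + sqrt(33)))/(-16/38635) = -210808/(124316 + sqrt(33))*(-38635/16) = 1018070885/(2*(124316 + sqrt(33)))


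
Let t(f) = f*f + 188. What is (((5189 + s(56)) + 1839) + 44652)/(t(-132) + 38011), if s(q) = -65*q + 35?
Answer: 16025/18541 ≈ 0.86430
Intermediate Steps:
s(q) = 35 - 65*q
t(f) = 188 + f² (t(f) = f² + 188 = 188 + f²)
(((5189 + s(56)) + 1839) + 44652)/(t(-132) + 38011) = (((5189 + (35 - 65*56)) + 1839) + 44652)/((188 + (-132)²) + 38011) = (((5189 + (35 - 3640)) + 1839) + 44652)/((188 + 17424) + 38011) = (((5189 - 3605) + 1839) + 44652)/(17612 + 38011) = ((1584 + 1839) + 44652)/55623 = (3423 + 44652)*(1/55623) = 48075*(1/55623) = 16025/18541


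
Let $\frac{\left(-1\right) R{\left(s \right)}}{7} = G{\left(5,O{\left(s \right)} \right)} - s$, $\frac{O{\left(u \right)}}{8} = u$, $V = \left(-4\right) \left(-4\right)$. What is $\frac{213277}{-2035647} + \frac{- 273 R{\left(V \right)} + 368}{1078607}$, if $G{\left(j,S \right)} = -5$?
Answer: $- \frac{310985496800}{2195663103729} \approx -0.14164$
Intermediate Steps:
$V = 16$
$O{\left(u \right)} = 8 u$
$R{\left(s \right)} = 35 + 7 s$ ($R{\left(s \right)} = - 7 \left(-5 - s\right) = 35 + 7 s$)
$\frac{213277}{-2035647} + \frac{- 273 R{\left(V \right)} + 368}{1078607} = \frac{213277}{-2035647} + \frac{- 273 \left(35 + 7 \cdot 16\right) + 368}{1078607} = 213277 \left(- \frac{1}{2035647}\right) + \left(- 273 \left(35 + 112\right) + 368\right) \frac{1}{1078607} = - \frac{213277}{2035647} + \left(\left(-273\right) 147 + 368\right) \frac{1}{1078607} = - \frac{213277}{2035647} + \left(-40131 + 368\right) \frac{1}{1078607} = - \frac{213277}{2035647} - \frac{39763}{1078607} = - \frac{310985496800}{2195663103729}$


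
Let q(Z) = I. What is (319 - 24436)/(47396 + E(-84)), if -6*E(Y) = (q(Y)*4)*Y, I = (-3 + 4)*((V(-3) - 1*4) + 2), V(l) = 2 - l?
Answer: -24117/47564 ≈ -0.50704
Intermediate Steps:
I = 3 (I = (-3 + 4)*(((2 - 1*(-3)) - 1*4) + 2) = 1*(((2 + 3) - 4) + 2) = 1*((5 - 4) + 2) = 1*(1 + 2) = 1*3 = 3)
q(Z) = 3
E(Y) = -2*Y (E(Y) = -3*4*Y/6 = -2*Y)
(319 - 24436)/(47396 + E(-84)) = (319 - 24436)/(47396 - 2*(-84)) = -24117/(47396 + 168) = -24117/47564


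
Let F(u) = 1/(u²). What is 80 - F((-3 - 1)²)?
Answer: 20479/256 ≈ 79.996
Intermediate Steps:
F(u) = u⁻²
80 - F((-3 - 1)²) = 80 - 1/((-3 - 1)²)² = 80 - 1/((-4)²)² = 80 - 1/16² = 80 - 1*1/256 = 80 - 1/256 = 20479/256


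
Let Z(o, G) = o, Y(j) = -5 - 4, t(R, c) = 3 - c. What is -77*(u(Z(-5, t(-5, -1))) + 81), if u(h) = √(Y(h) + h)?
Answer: -6237 - 77*I*√14 ≈ -6237.0 - 288.11*I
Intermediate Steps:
Y(j) = -9
u(h) = √(-9 + h)
-77*(u(Z(-5, t(-5, -1))) + 81) = -77*(√(-9 - 5) + 81) = -77*(√(-14) + 81) = -77*(I*√14 + 81) = -77*(81 + I*√14) = -6237 - 77*I*√14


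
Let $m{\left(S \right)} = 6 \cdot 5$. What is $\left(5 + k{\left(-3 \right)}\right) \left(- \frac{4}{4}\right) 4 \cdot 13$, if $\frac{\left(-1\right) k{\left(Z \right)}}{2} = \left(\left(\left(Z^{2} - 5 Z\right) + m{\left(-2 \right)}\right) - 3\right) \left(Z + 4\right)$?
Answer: $5044$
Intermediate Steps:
$m{\left(S \right)} = 30$
$k{\left(Z \right)} = - 2 \left(4 + Z\right) \left(27 + Z^{2} - 5 Z\right)$ ($k{\left(Z \right)} = - 2 \left(\left(\left(Z^{2} - 5 Z\right) + 30\right) - 3\right) \left(Z + 4\right) = - 2 \left(\left(30 + Z^{2} - 5 Z\right) - 3\right) \left(4 + Z\right) = - 2 \left(27 + Z^{2} - 5 Z\right) \left(4 + Z\right) = - 2 \left(4 + Z\right) \left(27 + Z^{2} - 5 Z\right)$)
$\left(5 + k{\left(-3 \right)}\right) \left(- \frac{4}{4}\right) 4 \cdot 13 = \left(5 - \left(174 - 54 - 18\right)\right) \left(- \frac{4}{4}\right) 4 \cdot 13 = \left(5 + \left(-216 + 42 - -54 + 2 \cdot 9\right)\right) \left(\left(-4\right) \frac{1}{4}\right) 4 \cdot 13 = \left(5 + \left(-216 + 42 + 54 + 18\right)\right) \left(-1\right) 4 \cdot 13 = \left(5 - 102\right) \left(-1\right) 4 \cdot 13 = \left(-97\right) \left(-1\right) 4 \cdot 13 = 97 \cdot 4 \cdot 13 = 388 \cdot 13 = 5044$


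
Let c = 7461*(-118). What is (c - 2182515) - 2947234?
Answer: -6010147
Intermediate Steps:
c = -880398
(c - 2182515) - 2947234 = (-880398 - 2182515) - 2947234 = -3062913 - 2947234 = -6010147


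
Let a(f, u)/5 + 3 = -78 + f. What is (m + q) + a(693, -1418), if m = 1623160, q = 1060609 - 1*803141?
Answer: 1883688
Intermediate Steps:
a(f, u) = -405 + 5*f (a(f, u) = -15 + 5*(-78 + f) = -15 + (-390 + 5*f) = -405 + 5*f)
q = 257468 (q = 1060609 - 803141 = 257468)
(m + q) + a(693, -1418) = (1623160 + 257468) + (-405 + 5*693) = 1880628 + (-405 + 3465) = 1880628 + 3060 = 1883688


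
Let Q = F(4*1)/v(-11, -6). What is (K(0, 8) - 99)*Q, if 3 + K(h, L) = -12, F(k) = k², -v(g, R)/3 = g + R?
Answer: -608/17 ≈ -35.765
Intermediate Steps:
v(g, R) = -3*R - 3*g (v(g, R) = -3*(g + R) = -3*(R + g) = -3*R - 3*g)
K(h, L) = -15 (K(h, L) = -3 - 12 = -15)
Q = 16/51 (Q = (4*1)²/(-3*(-6) - 3*(-11)) = 4²/(18 + 33) = 16/51 ≈ 0.31373)
(K(0, 8) - 99)*Q = (-15 - 99)*(16/51) = -114*16/51 = -608/17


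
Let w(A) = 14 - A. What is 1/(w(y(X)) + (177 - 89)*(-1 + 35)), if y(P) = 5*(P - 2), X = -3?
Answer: 1/3031 ≈ 0.00032992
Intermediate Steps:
y(P) = -10 + 5*P (y(P) = 5*(-2 + P) = -10 + 5*P)
1/(w(y(X)) + (177 - 89)*(-1 + 35)) = 1/((14 - (-10 + 5*(-3))) + (177 - 89)*(-1 + 35)) = 1/((14 - (-10 - 15)) + 88*34) = 1/((14 - 1*(-25)) + 2992) = 1/((14 + 25) + 2992) = 1/(39 + 2992) = 1/3031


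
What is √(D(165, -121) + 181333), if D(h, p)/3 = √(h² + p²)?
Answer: √(181333 + 33*√346) ≈ 426.55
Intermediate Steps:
D(h, p) = 3*√(h² + p²)
√(D(165, -121) + 181333) = √(3*√(165² + (-121)²) + 181333) = √(3*√(27225 + 14641) + 181333) = √(3*√41866 + 181333) = √(3*(11*√346) + 181333) = √(33*√346 + 181333) = √(181333 + 33*√346)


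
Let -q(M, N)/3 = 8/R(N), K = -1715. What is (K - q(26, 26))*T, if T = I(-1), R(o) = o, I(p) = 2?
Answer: -44566/13 ≈ -3428.2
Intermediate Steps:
T = 2
q(M, N) = -24/N
(K - q(26, 26))*T = (-1715 - (-24)/26)*2 = (-1715 - 1*(-12/13))*2 = (-1715 + 12/13)*2 = -22283/13*2 = -44566/13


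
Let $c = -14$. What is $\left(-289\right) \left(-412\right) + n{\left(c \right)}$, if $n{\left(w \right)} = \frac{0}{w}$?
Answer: $119068$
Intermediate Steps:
$n{\left(w \right)} = 0$
$\left(-289\right) \left(-412\right) + n{\left(c \right)} = \left(-289\right) \left(-412\right) + 0 = 119068 + 0 = 119068$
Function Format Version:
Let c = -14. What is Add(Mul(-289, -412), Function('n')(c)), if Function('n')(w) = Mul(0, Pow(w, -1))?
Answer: 119068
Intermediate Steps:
Function('n')(w) = 0
Add(Mul(-289, -412), Function('n')(c)) = Add(Mul(-289, -412), 0) = Add(119068, 0) = 119068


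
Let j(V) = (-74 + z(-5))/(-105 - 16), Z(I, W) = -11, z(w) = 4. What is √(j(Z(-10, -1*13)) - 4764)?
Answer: I*√576374/11 ≈ 69.018*I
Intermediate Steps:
j(V) = 70/121 (j(V) = (-74 + 4)/(-105 - 16) = -70/(-121) = -70*(-1/121) = 70/121)
√(j(Z(-10, -1*13)) - 4764) = √(70/121 - 4764) = √(-576374/121) = I*√576374/11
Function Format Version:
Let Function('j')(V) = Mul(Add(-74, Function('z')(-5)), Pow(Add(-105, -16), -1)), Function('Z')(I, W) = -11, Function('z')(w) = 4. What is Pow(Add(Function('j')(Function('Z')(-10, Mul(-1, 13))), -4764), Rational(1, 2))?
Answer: Mul(Rational(1, 11), I, Pow(576374, Rational(1, 2))) ≈ Mul(69.018, I)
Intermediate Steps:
Function('j')(V) = Rational(70, 121) (Function('j')(V) = Mul(Add(-74, 4), Pow(Add(-105, -16), -1)) = Mul(-70, Pow(-121, -1)) = Mul(-70, Rational(-1, 121)) = Rational(70, 121))
Pow(Add(Function('j')(Function('Z')(-10, Mul(-1, 13))), -4764), Rational(1, 2)) = Pow(Add(Rational(70, 121), -4764), Rational(1, 2)) = Pow(Rational(-576374, 121), Rational(1, 2)) = Mul(Rational(1, 11), I, Pow(576374, Rational(1, 2)))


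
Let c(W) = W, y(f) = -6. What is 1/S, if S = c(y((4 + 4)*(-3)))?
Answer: -⅙ ≈ -0.16667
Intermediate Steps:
S = -6
1/S = 1/(-6) = -⅙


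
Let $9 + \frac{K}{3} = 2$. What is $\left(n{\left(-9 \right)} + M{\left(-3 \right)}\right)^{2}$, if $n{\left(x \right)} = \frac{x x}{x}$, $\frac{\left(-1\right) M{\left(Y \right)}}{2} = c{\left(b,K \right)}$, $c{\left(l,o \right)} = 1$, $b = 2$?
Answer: $121$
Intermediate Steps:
$K = -21$ ($K = -27 + 3 \cdot 2 = -27 + 6 = -21$)
$M{\left(Y \right)} = -2$ ($M{\left(Y \right)} = \left(-2\right) 1 = -2$)
$n{\left(x \right)} = x$ ($n{\left(x \right)} = \frac{x^{2}}{x} = x$)
$\left(n{\left(-9 \right)} + M{\left(-3 \right)}\right)^{2} = \left(-9 - 2\right)^{2} = \left(-11\right)^{2} = 121$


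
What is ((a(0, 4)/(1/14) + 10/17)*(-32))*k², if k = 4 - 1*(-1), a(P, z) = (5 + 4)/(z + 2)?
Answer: -293600/17 ≈ -17271.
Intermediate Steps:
a(P, z) = 9/(2 + z)
k = 5 (k = 4 + 1 = 5)
((a(0, 4)/(1/14) + 10/17)*(-32))*k² = (((9/(2 + 4))/(1/14) + 10/17)*(-32))*5² = (((9/6)/(1/14) + 10*(1/17))*(-32))*25 = (((9*(⅙))*14 + 10/17)*(-32))*25 = (((3/2)*14 + 10/17)*(-32))*25 = ((21 + 10/17)*(-32))*25 = ((367/17)*(-32))*25 = -11744/17*25 = -293600/17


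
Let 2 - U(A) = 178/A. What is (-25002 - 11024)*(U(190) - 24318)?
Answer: 83223986834/95 ≈ 8.7604e+8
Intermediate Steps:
U(A) = 2 - 178/A
(-25002 - 11024)*(U(190) - 24318) = (-25002 - 11024)*((2 - 178/190) - 24318) = -36026*((2 - 178*1/190) - 24318) = -36026*((2 - 89/95) - 24318) = -36026*(101/95 - 24318) = -36026*(-2310109/95) = 83223986834/95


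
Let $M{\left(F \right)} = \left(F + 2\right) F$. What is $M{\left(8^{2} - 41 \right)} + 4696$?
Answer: $5271$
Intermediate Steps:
$M{\left(F \right)} = F \left(2 + F\right)$ ($M{\left(F \right)} = \left(2 + F\right) F = F \left(2 + F\right)$)
$M{\left(8^{2} - 41 \right)} + 4696 = \left(8^{2} - 41\right) \left(2 + \left(8^{2} - 41\right)\right) + 4696 = \left(64 - 41\right) \left(2 + \left(64 - 41\right)\right) + 4696 = 23 \left(2 + 23\right) + 4696 = 23 \cdot 25 + 4696 = 575 + 4696 = 5271$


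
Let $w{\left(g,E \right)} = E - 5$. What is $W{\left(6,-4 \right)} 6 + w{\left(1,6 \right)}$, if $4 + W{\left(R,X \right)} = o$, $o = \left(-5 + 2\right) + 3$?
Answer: $-23$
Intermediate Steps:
$w{\left(g,E \right)} = -5 + E$
$o = 0$ ($o = -3 + 3 = 0$)
$W{\left(R,X \right)} = -4$ ($W{\left(R,X \right)} = -4 + 0 = -4$)
$W{\left(6,-4 \right)} 6 + w{\left(1,6 \right)} = \left(-4\right) 6 + \left(-5 + 6\right) = -24 + 1 = -23$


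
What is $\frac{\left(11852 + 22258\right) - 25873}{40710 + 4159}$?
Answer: $\frac{8237}{44869} \approx 0.18358$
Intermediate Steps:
$\frac{\left(11852 + 22258\right) - 25873}{40710 + 4159} = \frac{34110 - 25873}{44869} = 8237 \cdot \frac{1}{44869} = \frac{8237}{44869}$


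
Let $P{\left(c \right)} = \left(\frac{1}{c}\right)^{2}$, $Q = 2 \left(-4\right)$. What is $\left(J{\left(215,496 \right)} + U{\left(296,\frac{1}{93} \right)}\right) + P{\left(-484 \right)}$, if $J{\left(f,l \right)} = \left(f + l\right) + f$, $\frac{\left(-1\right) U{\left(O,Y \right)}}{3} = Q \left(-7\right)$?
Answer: $\frac{177566049}{234256} \approx 758.0$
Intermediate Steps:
$Q = -8$
$U{\left(O,Y \right)} = -168$ ($U{\left(O,Y \right)} = - 3 \left(\left(-8\right) \left(-7\right)\right) = \left(-3\right) 56 = -168$)
$P{\left(c \right)} = \frac{1}{c^{2}}$
$J{\left(f,l \right)} = l + 2 f$
$\left(J{\left(215,496 \right)} + U{\left(296,\frac{1}{93} \right)}\right) + P{\left(-484 \right)} = \left(\left(496 + 2 \cdot 215\right) - 168\right) + \frac{1}{234256} = \left(\left(496 + 430\right) - 168\right) + \frac{1}{234256} = \left(926 - 168\right) + \frac{1}{234256} = 758 + \frac{1}{234256} = \frac{177566049}{234256}$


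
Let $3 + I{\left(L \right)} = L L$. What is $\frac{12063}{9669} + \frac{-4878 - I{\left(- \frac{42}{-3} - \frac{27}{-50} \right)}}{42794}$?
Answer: $\frac{389202923533}{344812655000} \approx 1.1287$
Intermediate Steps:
$I{\left(L \right)} = -3 + L^{2}$ ($I{\left(L \right)} = -3 + L L = -3 + L^{2}$)
$\frac{12063}{9669} + \frac{-4878 - I{\left(- \frac{42}{-3} - \frac{27}{-50} \right)}}{42794} = \frac{12063}{9669} + \frac{-4878 - \left(-3 + \left(- \frac{42}{-3} - \frac{27}{-50}\right)^{2}\right)}{42794} = 12063 \cdot \frac{1}{9669} + \left(-4878 - \left(-3 + \left(\left(-42\right) \left(- \frac{1}{3}\right) - - \frac{27}{50}\right)^{2}\right)\right) \frac{1}{42794} = \frac{4021}{3223} + \left(-4878 - \left(-3 + \left(14 + \frac{27}{50}\right)^{2}\right)\right) \frac{1}{42794} = \frac{4021}{3223} + \left(-4878 - \left(-3 + \left(\frac{727}{50}\right)^{2}\right)\right) \frac{1}{42794} = \frac{4021}{3223} + \left(-4878 - \left(-3 + \frac{528529}{2500}\right)\right) \frac{1}{42794} = \frac{4021}{3223} + \left(-4878 - \frac{521029}{2500}\right) \frac{1}{42794} = \frac{4021}{3223} - \frac{12716029}{106985000} = \frac{389202923533}{344812655000}$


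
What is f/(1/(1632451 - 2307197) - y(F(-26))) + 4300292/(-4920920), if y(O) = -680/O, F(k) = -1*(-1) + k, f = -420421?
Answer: 1744843511032722247/112892623086030 ≈ 15456.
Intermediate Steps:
F(k) = 1 + k
f/(1/(1632451 - 2307197) - y(F(-26))) + 4300292/(-4920920) = -420421/(1/(1632451 - 2307197) - (-680)/(1 - 26)) + 4300292/(-4920920) = -420421/(1/(-674746) - (-680)/(-25)) + 4300292*(-1/4920920) = -420421/(-1/674746 - (-680)*(-1)/25) - 1075073/1230230 = -420421/(-1/674746 - 1*136/5) - 1075073/1230230 = -420421/(-1/674746 - 136/5) - 1075073/1230230 = -420421/(-91765461/3373730) - 1075073/1230230 = -420421*(-3373730/91765461) - 1075073/1230230 = 1418386940330/91765461 - 1075073/1230230 = 1744843511032722247/112892623086030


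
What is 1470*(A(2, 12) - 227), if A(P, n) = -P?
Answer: -336630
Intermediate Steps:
1470*(A(2, 12) - 227) = 1470*(-1*2 - 227) = 1470*(-2 - 227) = 1470*(-229) = -336630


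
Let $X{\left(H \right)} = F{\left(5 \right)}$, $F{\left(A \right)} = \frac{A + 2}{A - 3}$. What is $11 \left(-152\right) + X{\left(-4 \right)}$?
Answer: $- \frac{3337}{2} \approx -1668.5$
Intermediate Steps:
$F{\left(A \right)} = \frac{2 + A}{-3 + A}$
$X{\left(H \right)} = \frac{7}{2}$ ($X{\left(H \right)} = \frac{2 + 5}{-3 + 5} = \frac{1}{2} \cdot 7 = \frac{7}{2}$)
$11 \left(-152\right) + X{\left(-4 \right)} = 11 \left(-152\right) + \frac{7}{2} = -1672 + \frac{7}{2} = - \frac{3337}{2}$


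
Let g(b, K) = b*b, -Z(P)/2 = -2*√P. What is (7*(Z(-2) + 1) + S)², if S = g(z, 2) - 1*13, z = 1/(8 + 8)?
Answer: (-1535 + 7168*I*√2)²/65536 ≈ -1532.0 - 474.87*I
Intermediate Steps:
z = 1/16 ≈ 0.062500
Z(P) = 4*√P (Z(P) = -(-4)*√P = 4*√P)
g(b, K) = b²
S = -3327/256 (S = (1/16)² - 1*13 = 1/256 - 13 = -3327/256 ≈ -12.996)
(7*(Z(-2) + 1) + S)² = (7*(4*√(-2) + 1) - 3327/256)² = (7*(4*(I*√2) + 1) - 3327/256)² = (7*(4*I*√2 + 1) - 3327/256)² = (7*(1 + 4*I*√2) - 3327/256)² = ((7 + 28*I*√2) - 3327/256)² = (-1535/256 + 28*I*√2)²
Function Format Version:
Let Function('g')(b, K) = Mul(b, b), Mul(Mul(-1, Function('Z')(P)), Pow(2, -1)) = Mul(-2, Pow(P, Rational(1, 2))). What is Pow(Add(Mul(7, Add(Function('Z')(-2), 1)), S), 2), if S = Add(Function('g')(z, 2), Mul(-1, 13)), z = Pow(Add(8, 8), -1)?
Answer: Mul(Rational(1, 65536), Pow(Add(-1535, Mul(7168, I, Pow(2, Rational(1, 2)))), 2)) ≈ Add(-1532.0, Mul(-474.87, I))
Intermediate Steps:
z = Rational(1, 16) (z = Pow(16, -1) = Rational(1, 16) ≈ 0.062500)
Function('Z')(P) = Mul(4, Pow(P, Rational(1, 2))) (Function('Z')(P) = Mul(-2, Mul(-2, Pow(P, Rational(1, 2)))) = Mul(4, Pow(P, Rational(1, 2))))
Function('g')(b, K) = Pow(b, 2)
S = Rational(-3327, 256) (S = Add(Pow(Rational(1, 16), 2), Mul(-1, 13)) = Add(Rational(1, 256), -13) = Rational(-3327, 256) ≈ -12.996)
Pow(Add(Mul(7, Add(Function('Z')(-2), 1)), S), 2) = Pow(Add(Mul(7, Add(Mul(4, Pow(-2, Rational(1, 2))), 1)), Rational(-3327, 256)), 2) = Pow(Add(Mul(7, Add(Mul(4, Mul(I, Pow(2, Rational(1, 2)))), 1)), Rational(-3327, 256)), 2) = Pow(Add(Mul(7, Add(Mul(4, I, Pow(2, Rational(1, 2))), 1)), Rational(-3327, 256)), 2) = Pow(Add(Mul(7, Add(1, Mul(4, I, Pow(2, Rational(1, 2))))), Rational(-3327, 256)), 2) = Pow(Add(Add(7, Mul(28, I, Pow(2, Rational(1, 2)))), Rational(-3327, 256)), 2) = Pow(Add(Rational(-1535, 256), Mul(28, I, Pow(2, Rational(1, 2)))), 2)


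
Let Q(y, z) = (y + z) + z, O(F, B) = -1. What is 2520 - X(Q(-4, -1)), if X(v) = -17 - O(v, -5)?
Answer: 2536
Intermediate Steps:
Q(y, z) = y + 2*z
X(v) = -16 (X(v) = -17 - 1*(-1) = -17 + 1 = -16)
2520 - X(Q(-4, -1)) = 2520 - 1*(-16) = 2520 + 16 = 2536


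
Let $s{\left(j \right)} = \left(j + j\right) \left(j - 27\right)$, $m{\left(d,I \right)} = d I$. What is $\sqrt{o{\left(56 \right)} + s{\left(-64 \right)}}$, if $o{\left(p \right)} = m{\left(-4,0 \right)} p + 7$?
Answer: $3 \sqrt{1295} \approx 107.96$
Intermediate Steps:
$m{\left(d,I \right)} = I d$
$o{\left(p \right)} = 7$ ($o{\left(p \right)} = 0 \left(-4\right) p + 7 = 0 p + 7 = 0 + 7 = 7$)
$s{\left(j \right)} = 2 j \left(-27 + j\right)$
$\sqrt{o{\left(56 \right)} + s{\left(-64 \right)}} = \sqrt{7 + 2 \left(-64\right) \left(-27 - 64\right)} = \sqrt{7 + 2 \left(-64\right) \left(-91\right)} = \sqrt{7 + 11648} = \sqrt{11655} = 3 \sqrt{1295}$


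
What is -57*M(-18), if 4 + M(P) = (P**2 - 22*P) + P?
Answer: -39786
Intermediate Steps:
M(P) = -4 + P**2 - 21*P (M(P) = -4 + ((P**2 - 22*P) + P) = -4 + (P**2 - 21*P) = -4 + P**2 - 21*P)
-57*M(-18) = -57*(-4 + (-18)**2 - 21*(-18)) = -57*(-4 + 324 + 378) = -57*698 = -39786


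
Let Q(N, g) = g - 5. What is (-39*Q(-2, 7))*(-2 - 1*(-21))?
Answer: -1482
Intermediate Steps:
Q(N, g) = -5 + g
(-39*Q(-2, 7))*(-2 - 1*(-21)) = (-39*(-5 + 7))*(-2 - 1*(-21)) = (-39*2)*(-2 + 21) = -78*19 = -1482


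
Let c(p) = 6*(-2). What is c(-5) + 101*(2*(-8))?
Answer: -1628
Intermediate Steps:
c(p) = -12
c(-5) + 101*(2*(-8)) = -12 + 101*(2*(-8)) = -12 + 101*(-16) = -12 - 1616 = -1628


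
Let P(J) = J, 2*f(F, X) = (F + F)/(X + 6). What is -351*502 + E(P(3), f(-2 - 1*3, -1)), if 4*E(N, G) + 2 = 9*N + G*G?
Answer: -352391/2 ≈ -1.7620e+5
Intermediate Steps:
f(F, X) = F/(6 + X) (f(F, X) = ((F + F)/(X + 6))/2 = ((2*F)/(6 + X))/2 = (2*F/(6 + X))/2 = F/(6 + X))
E(N, G) = -½ + G²/4 + 9*N/4 (E(N, G) = -½ + (9*N + G*G)/4 = -½ + (9*N + G²)/4 = -½ + (G² + 9*N)/4 = -½ + (G²/4 + 9*N/4) = -½ + G²/4 + 9*N/4)
-351*502 + E(P(3), f(-2 - 1*3, -1)) = -351*502 + (-½ + ((-2 - 1*3)/(6 - 1))²/4 + (9/4)*3) = -176202 + (-½ + ((-2 - 3)/5)²/4 + 27/4) = -176202 + (-½ + (-5*⅕)²/4 + 27/4) = -176202 + (-½ + (¼)*(-1)² + 27/4) = -176202 + (-½ + (¼)*1 + 27/4) = -176202 + (-½ + ¼ + 27/4) = -176202 + 13/2 = -352391/2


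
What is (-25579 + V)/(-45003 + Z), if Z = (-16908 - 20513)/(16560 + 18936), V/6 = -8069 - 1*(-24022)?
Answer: -2489653944/1597463909 ≈ -1.5585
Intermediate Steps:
V = 95718 (V = 6*(-8069 - 1*(-24022)) = 6*(-8069 + 24022) = 6*15953 = 95718)
Z = -37421/35496 ≈ -1.0542
(-25579 + V)/(-45003 + Z) = (-25579 + 95718)/(-45003 - 37421/35496) = 70139/(-1597463909/35496) = 70139*(-35496/1597463909) = -2489653944/1597463909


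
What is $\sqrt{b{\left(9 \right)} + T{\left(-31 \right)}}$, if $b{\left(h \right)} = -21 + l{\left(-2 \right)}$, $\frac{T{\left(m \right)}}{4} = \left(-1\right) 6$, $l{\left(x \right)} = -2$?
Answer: $i \sqrt{47} \approx 6.8557 i$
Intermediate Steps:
$T{\left(m \right)} = -24$ ($T{\left(m \right)} = 4 \left(\left(-1\right) 6\right) = 4 \left(-6\right) = -24$)
$b{\left(h \right)} = -23$ ($b{\left(h \right)} = -21 - 2 = -23$)
$\sqrt{b{\left(9 \right)} + T{\left(-31 \right)}} = \sqrt{-23 - 24} = \sqrt{-47} = i \sqrt{47}$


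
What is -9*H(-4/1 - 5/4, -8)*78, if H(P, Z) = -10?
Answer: 7020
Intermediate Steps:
-9*H(-4/1 - 5/4, -8)*78 = -9*(-10)*78 = 90*78 = 7020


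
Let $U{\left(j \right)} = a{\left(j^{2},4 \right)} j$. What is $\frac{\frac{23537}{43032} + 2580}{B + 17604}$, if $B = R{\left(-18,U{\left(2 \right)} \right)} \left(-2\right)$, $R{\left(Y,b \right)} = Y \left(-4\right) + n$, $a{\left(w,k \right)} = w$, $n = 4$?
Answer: $\frac{111046097}{750994464} \approx 0.14787$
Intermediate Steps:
$U{\left(j \right)} = j^{3}$ ($U{\left(j \right)} = j^{2} j = j^{3}$)
$R{\left(Y,b \right)} = 4 - 4 Y$ ($R{\left(Y,b \right)} = Y \left(-4\right) + 4 = - 4 Y + 4 = 4 - 4 Y$)
$B = -152$ ($B = \left(4 - -72\right) \left(-2\right) = \left(4 + 72\right) \left(-2\right) = 76 \left(-2\right) = -152$)
$\frac{\frac{23537}{43032} + 2580}{B + 17604} = \frac{\frac{23537}{43032} + 2580}{-152 + 17604} = \frac{23537 \cdot \frac{1}{43032} + 2580}{17452} = \left(\frac{23537}{43032} + 2580\right) \frac{1}{17452} = \frac{111046097}{43032} \cdot \frac{1}{17452} = \frac{111046097}{750994464}$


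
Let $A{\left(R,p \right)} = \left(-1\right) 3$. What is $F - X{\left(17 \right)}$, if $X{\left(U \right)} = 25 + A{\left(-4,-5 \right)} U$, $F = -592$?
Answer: $-566$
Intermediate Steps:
$A{\left(R,p \right)} = -3$
$X{\left(U \right)} = 25 - 3 U$
$F - X{\left(17 \right)} = -592 - \left(25 - 51\right) = -592 - -26 = -592 + 26 = -566$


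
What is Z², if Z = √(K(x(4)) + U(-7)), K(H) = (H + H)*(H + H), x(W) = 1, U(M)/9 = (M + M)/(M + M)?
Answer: 13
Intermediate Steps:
U(M) = 9 (U(M) = 9*((M + M)/(M + M)) = 9*((2*M)/((2*M))) = 9*((2*M)*(1/(2*M))) = 9*1 = 9)
K(H) = 4*H² (K(H) = (2*H)*(2*H) = 4*H²)
Z = √13 (Z = √(4*1² + 9) = √(4*1 + 9) = √(4 + 9) = √13 ≈ 3.6056)
Z² = (√13)² = 13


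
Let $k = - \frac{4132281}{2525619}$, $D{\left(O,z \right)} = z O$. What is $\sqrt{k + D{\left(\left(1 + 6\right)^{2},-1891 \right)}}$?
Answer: $\frac{i \sqrt{65673239594085782}}{841873} \approx 304.4 i$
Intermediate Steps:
$D{\left(O,z \right)} = O z$
$k = - \frac{1377427}{841873}$ ($k = \left(-4132281\right) \frac{1}{2525619} = - \frac{1377427}{841873} \approx -1.6361$)
$\sqrt{k + D{\left(\left(1 + 6\right)^{2},-1891 \right)}} = \sqrt{- \frac{1377427}{841873} + \left(1 + 6\right)^{2} \left(-1891\right)} = \sqrt{- \frac{1377427}{841873} + 7^{2} \left(-1891\right)} = \sqrt{- \frac{1377427}{841873} + 49 \left(-1891\right)} = \sqrt{- \frac{1377427}{841873} - 92659} = \sqrt{- \frac{78008487734}{841873}} = \frac{i \sqrt{65673239594085782}}{841873}$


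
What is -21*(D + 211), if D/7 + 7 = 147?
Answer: -25011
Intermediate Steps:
D = 980 (D = -49 + 7*147 = -49 + 1029 = 980)
-21*(D + 211) = -21*(980 + 211) = -21*1191 = -25011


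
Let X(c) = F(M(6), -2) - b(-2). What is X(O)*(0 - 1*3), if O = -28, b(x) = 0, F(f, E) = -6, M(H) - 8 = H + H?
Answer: 18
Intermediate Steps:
M(H) = 8 + 2*H (M(H) = 8 + (H + H) = 8 + 2*H)
X(c) = -6 (X(c) = -6 - 1*0 = -6 + 0 = -6)
X(O)*(0 - 1*3) = -6*(0 - 1*3) = -6*(0 - 3) = -6*(-3) = 18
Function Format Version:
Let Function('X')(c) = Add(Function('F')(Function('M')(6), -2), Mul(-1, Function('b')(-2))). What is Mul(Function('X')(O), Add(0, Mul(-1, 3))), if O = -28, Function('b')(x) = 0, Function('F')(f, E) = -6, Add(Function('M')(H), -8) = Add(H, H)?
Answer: 18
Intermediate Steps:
Function('M')(H) = Add(8, Mul(2, H)) (Function('M')(H) = Add(8, Add(H, H)) = Add(8, Mul(2, H)))
Function('X')(c) = -6 (Function('X')(c) = Add(-6, Mul(-1, 0)) = Add(-6, 0) = -6)
Mul(Function('X')(O), Add(0, Mul(-1, 3))) = Mul(-6, Add(0, Mul(-1, 3))) = Mul(-6, Add(0, -3)) = Mul(-6, -3) = 18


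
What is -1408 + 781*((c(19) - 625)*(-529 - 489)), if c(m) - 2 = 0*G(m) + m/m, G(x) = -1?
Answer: 494524668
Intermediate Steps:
c(m) = 3 (c(m) = 2 + (0*(-1) + m/m) = 2 + (0 + 1) = 2 + 1 = 3)
-1408 + 781*((c(19) - 625)*(-529 - 489)) = -1408 + 781*((3 - 625)*(-529 - 489)) = -1408 + 781*(-622*(-1018)) = -1408 + 781*633196 = -1408 + 494526076 = 494524668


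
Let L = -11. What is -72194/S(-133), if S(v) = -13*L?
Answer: -72194/143 ≈ -504.85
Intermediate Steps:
S(v) = 143 (S(v) = -13*(-11) = 143)
-72194/S(-133) = -72194/143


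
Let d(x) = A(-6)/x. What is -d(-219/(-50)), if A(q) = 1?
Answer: -50/219 ≈ -0.22831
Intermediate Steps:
d(x) = 1/x
-d(-219/(-50)) = -1/((-219/(-50))) = -1/((-219*(-1/50))) = -1/219/50 = -1*50/219 = -50/219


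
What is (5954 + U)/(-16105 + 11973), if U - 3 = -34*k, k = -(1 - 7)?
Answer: -5753/4132 ≈ -1.3923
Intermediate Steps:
k = 6 (k = -1*(-6) = 6)
U = -201 (U = 3 - 34*6 = 3 - 204 = -201)
(5954 + U)/(-16105 + 11973) = (5954 - 201)/(-16105 + 11973) = 5753/(-4132) = 5753*(-1/4132) = -5753/4132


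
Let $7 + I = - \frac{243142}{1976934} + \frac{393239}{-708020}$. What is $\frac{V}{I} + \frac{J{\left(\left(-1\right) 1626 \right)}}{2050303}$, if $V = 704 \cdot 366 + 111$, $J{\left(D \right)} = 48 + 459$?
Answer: $- \frac{369884847121075919219109}{11017834837468008139} \approx -33571.0$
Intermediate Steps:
$J{\left(D \right)} = 507$
$V = 257775$ ($V = 257664 + 111 = 257775$)
$I = - \frac{5373759311413}{699854405340}$ ($I = -7 + \left(- \frac{243142}{1976934} + \frac{393239}{-708020}\right) = -7 + \left(\left(-243142\right) \frac{1}{1976934} + 393239 \left(- \frac{1}{708020}\right)\right) = -7 - \frac{474778474033}{699854405340} = - \frac{5373759311413}{699854405340} \approx -7.6784$)
$\frac{V}{I} + \frac{J{\left(\left(-1\right) 1626 \right)}}{2050303} = \frac{257775}{- \frac{5373759311413}{699854405340}} + \frac{507}{2050303} = 257775 \left(- \frac{699854405340}{5373759311413}\right) + 507 \cdot \frac{1}{2050303} = - \frac{180404969336518500}{5373759311413} + \frac{507}{2050303} = - \frac{369884847121075919219109}{11017834837468008139}$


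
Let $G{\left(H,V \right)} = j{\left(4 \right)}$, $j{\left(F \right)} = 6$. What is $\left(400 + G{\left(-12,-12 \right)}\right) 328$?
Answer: $133168$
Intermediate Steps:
$G{\left(H,V \right)} = 6$
$\left(400 + G{\left(-12,-12 \right)}\right) 328 = \left(400 + 6\right) 328 = 406 \cdot 328 = 133168$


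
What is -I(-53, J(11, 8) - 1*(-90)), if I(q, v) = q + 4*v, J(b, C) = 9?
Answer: -343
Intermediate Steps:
-I(-53, J(11, 8) - 1*(-90)) = -(-53 + 4*(9 - 1*(-90))) = -(-53 + 4*(9 + 90)) = -(-53 + 4*99) = -(-53 + 396) = -1*343 = -343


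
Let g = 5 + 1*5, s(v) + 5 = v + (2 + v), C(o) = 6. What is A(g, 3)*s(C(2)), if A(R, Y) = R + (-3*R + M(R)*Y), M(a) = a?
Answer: 90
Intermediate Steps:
s(v) = -3 + 2*v (s(v) = -5 + (v + (2 + v)) = -5 + (2 + 2*v) = -3 + 2*v)
g = 10 (g = 5 + 5 = 10)
A(R, Y) = -2*R + R*Y (A(R, Y) = R + (-3*R + R*Y) = -2*R + R*Y)
A(g, 3)*s(C(2)) = (10*(-2 + 3))*(-3 + 2*6) = (10*1)*(-3 + 12) = 10*9 = 90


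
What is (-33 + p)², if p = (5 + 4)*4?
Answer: 9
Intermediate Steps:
p = 36 (p = 9*4 = 36)
(-33 + p)² = (-33 + 36)² = 3² = 9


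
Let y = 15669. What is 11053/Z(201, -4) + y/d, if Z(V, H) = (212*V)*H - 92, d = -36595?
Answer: -615335159/1248182260 ≈ -0.49298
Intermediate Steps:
Z(V, H) = -92 + 212*H*V (Z(V, H) = 212*H*V - 92 = -92 + 212*H*V)
11053/Z(201, -4) + y/d = 11053/(-92 + 212*(-4)*201) + 15669/(-36595) = 11053/(-92 - 170448) + 15669*(-1/36595) = 11053/(-170540) - 15669/36595 = 11053*(-1/170540) - 15669/36595 = -11053/170540 - 15669/36595 = -615335159/1248182260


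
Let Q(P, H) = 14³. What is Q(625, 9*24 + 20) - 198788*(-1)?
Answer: 201532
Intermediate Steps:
Q(P, H) = 2744
Q(625, 9*24 + 20) - 198788*(-1) = 2744 - 198788*(-1) = 2744 - 1*(-198788) = 2744 + 198788 = 201532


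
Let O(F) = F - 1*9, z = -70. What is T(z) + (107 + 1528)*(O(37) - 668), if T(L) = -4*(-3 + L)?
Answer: -1046108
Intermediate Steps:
T(L) = 12 - 4*L
O(F) = -9 + F (O(F) = F - 9 = -9 + F)
T(z) + (107 + 1528)*(O(37) - 668) = (12 - 4*(-70)) + (107 + 1528)*((-9 + 37) - 668) = (12 + 280) + 1635*(28 - 668) = 292 + 1635*(-640) = 292 - 1046400 = -1046108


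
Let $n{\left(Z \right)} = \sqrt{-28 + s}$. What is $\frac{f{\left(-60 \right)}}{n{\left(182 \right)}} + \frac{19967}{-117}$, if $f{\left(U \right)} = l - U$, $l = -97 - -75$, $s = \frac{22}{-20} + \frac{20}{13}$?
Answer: $- \frac{19967}{117} - \frac{38 i \sqrt{465790}}{3583} \approx -170.66 - 7.2382 i$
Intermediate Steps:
$s = \frac{57}{130}$ ($s = 22 \left(- \frac{1}{20}\right) + 20 \cdot \frac{1}{13} = - \frac{11}{10} + \frac{20}{13} = \frac{57}{130} \approx 0.43846$)
$l = -22$ ($l = -97 + 75 = -22$)
$n{\left(Z \right)} = \frac{i \sqrt{465790}}{130}$ ($n{\left(Z \right)} = \sqrt{-28 + \frac{57}{130}} = \sqrt{- \frac{3583}{130}} = \frac{i \sqrt{465790}}{130}$)
$f{\left(U \right)} = -22 - U$
$\frac{f{\left(-60 \right)}}{n{\left(182 \right)}} + \frac{19967}{-117} = \frac{-22 - -60}{\frac{1}{130} i \sqrt{465790}} + \frac{19967}{-117} = \left(-22 + 60\right) \left(- \frac{i \sqrt{465790}}{3583}\right) + 19967 \left(- \frac{1}{117}\right) = 38 \left(- \frac{i \sqrt{465790}}{3583}\right) - \frac{19967}{117} = - \frac{38 i \sqrt{465790}}{3583} - \frac{19967}{117} = - \frac{19967}{117} - \frac{38 i \sqrt{465790}}{3583}$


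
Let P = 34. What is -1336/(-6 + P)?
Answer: -334/7 ≈ -47.714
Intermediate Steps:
-1336/(-6 + P) = -1336/(-6 + 34) = -1336/28 = -1336*1/28 = -334/7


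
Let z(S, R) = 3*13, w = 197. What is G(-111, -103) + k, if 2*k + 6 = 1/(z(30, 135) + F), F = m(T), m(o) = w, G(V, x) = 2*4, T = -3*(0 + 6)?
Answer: 2361/472 ≈ 5.0021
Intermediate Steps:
T = -18 (T = -3*6 = -18)
G(V, x) = 8
z(S, R) = 39
m(o) = 197
F = 197
k = -1415/472 (k = -3 + 1/(2*(39 + 197)) = -3 + (1/2)/236 = -3 + (1/2)*(1/236) = -3 + 1/472 = -1415/472 ≈ -2.9979)
G(-111, -103) + k = 8 - 1415/472 = 2361/472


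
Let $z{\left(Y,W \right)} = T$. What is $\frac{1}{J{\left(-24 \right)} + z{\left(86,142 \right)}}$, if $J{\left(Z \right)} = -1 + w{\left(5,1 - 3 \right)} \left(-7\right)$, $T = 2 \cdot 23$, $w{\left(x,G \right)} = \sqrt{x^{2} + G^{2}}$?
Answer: $\frac{45}{604} + \frac{7 \sqrt{29}}{604} \approx 0.13691$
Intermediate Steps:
$w{\left(x,G \right)} = \sqrt{G^{2} + x^{2}}$
$T = 46$
$z{\left(Y,W \right)} = 46$
$J{\left(Z \right)} = -1 - 7 \sqrt{29}$ ($J{\left(Z \right)} = -1 + \sqrt{\left(1 - 3\right)^{2} + 5^{2}} \left(-7\right) = -1 + \sqrt{\left(1 - 3\right)^{2} + 25} \left(-7\right) = -1 + \sqrt{\left(-2\right)^{2} + 25} \left(-7\right) = -1 + \sqrt{4 + 25} \left(-7\right) = -1 + \sqrt{29} \left(-7\right) = -1 - 7 \sqrt{29}$)
$\frac{1}{J{\left(-24 \right)} + z{\left(86,142 \right)}} = \frac{1}{\left(-1 - 7 \sqrt{29}\right) + 46} = \frac{1}{45 - 7 \sqrt{29}}$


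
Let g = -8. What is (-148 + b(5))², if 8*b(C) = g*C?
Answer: 23409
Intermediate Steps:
b(C) = -C (b(C) = (-8*C)/8 = -C)
(-148 + b(5))² = (-148 - 1*5)² = (-148 - 5)² = (-153)² = 23409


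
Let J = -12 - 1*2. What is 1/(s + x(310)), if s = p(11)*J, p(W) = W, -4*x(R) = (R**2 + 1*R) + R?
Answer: -1/24334 ≈ -4.1095e-5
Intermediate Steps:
x(R) = -R/2 - R**2/4 (x(R) = -((R**2 + 1*R) + R)/4 = -((R**2 + R) + R)/4 = -((R + R**2) + R)/4 = -(R**2 + 2*R)/4 = -R/2 - R**2/4)
J = -14 (J = -12 - 2 = -14)
s = -154 (s = 11*(-14) = -154)
1/(s + x(310)) = 1/(-154 - 1/4*310*(2 + 310)) = 1/(-154 - 1/4*310*312) = 1/(-154 - 24180) = 1/(-24334) = -1/24334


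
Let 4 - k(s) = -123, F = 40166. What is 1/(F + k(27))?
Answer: 1/40293 ≈ 2.4818e-5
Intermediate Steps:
k(s) = 127 (k(s) = 4 - 1*(-123) = 4 + 123 = 127)
1/(F + k(27)) = 1/(40166 + 127) = 1/40293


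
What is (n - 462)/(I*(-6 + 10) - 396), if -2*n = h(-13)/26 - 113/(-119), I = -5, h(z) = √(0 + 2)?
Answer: 110069/99008 + √2/21632 ≈ 1.1118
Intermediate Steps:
h(z) = √2
n = -113/238 - √2/52 (n = -(√2/26 - 113/(-119))/2 = -(√2*(1/26) - 113*(-1/119))/2 = -(√2/26 + 113/119)/2 = -(113/119 + √2/26)/2 = -113/238 - √2/52 ≈ -0.50199)
(n - 462)/(I*(-6 + 10) - 396) = ((-113/238 - √2/52) - 462)/(-5*(-6 + 10) - 396) = (-110069/238 - √2/52)/(-5*4 - 396) = (-110069/238 - √2/52)/(-20 - 396) = (-110069/238 - √2/52)/(-416) = (-110069/238 - √2/52)*(-1/416) = 110069/99008 + √2/21632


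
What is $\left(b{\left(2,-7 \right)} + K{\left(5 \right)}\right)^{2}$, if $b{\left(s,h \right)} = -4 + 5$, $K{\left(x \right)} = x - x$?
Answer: $1$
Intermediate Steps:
$K{\left(x \right)} = 0$
$b{\left(s,h \right)} = 1$
$\left(b{\left(2,-7 \right)} + K{\left(5 \right)}\right)^{2} = \left(1 + 0\right)^{2} = 1^{2} = 1$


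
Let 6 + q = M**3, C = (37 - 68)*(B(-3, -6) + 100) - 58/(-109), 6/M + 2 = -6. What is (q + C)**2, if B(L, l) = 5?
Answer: 517470002633089/48664576 ≈ 1.0633e+7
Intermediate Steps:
M = -3/4 (M = 6/(-2 - 6) = 6/(-8) = 6*(-1/8) = -3/4 ≈ -0.75000)
C = -354737/109 (C = (37 - 68)*(5 + 100) - 58/(-109) = -31*105 - 58*(-1)/109 = -3255 - 1*(-58/109) = -3255 + 58/109 = -354737/109 ≈ -3254.5)
q = -411/64 (q = -6 + (-3/4)**3 = -6 - 27/64 = -411/64 ≈ -6.4219)
(q + C)**2 = (-411/64 - 354737/109)**2 = (-22747967/6976)**2 = 517470002633089/48664576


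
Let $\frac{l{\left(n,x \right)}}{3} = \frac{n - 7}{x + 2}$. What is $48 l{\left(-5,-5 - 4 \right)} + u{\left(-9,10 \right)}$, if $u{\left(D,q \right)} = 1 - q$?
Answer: $\frac{1665}{7} \approx 237.86$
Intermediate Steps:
$l{\left(n,x \right)} = \frac{3 \left(-7 + n\right)}{2 + x}$ ($l{\left(n,x \right)} = 3 \frac{n - 7}{x + 2} = 3 \frac{-7 + n}{2 + x} = \frac{3 \left(-7 + n\right)}{2 + x}$)
$48 l{\left(-5,-5 - 4 \right)} + u{\left(-9,10 \right)} = 48 \frac{3 \left(-7 - 5\right)}{2 - 9} + \left(1 - 10\right) = 48 \cdot 3 \frac{1}{2 - 9} \left(-12\right) + \left(1 - 10\right) = 48 \cdot 3 \frac{1}{2 - 9} \left(-12\right) - 9 = 48 \cdot 3 \frac{1}{-7} \left(-12\right) - 9 = 48 \cdot 3 \left(- \frac{1}{7}\right) \left(-12\right) - 9 = 48 \cdot \frac{36}{7} - 9 = \frac{1728}{7} - 9 = \frac{1665}{7}$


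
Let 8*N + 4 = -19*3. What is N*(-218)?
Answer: 6649/4 ≈ 1662.3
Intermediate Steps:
N = -61/8 (N = -½ + (-19*3)/8 = -½ + (⅛)*(-57) = -½ - 57/8 = -61/8 ≈ -7.6250)
N*(-218) = -61/8*(-218) = 6649/4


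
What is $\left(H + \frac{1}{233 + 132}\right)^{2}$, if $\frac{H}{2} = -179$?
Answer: $\frac{17074387561}{133225} \approx 1.2816 \cdot 10^{5}$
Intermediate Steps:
$H = -358$ ($H = 2 \left(-179\right) = -358$)
$\left(H + \frac{1}{233 + 132}\right)^{2} = \left(-358 + \frac{1}{233 + 132}\right)^{2} = \left(-358 + \frac{1}{365}\right)^{2} = \left(- \frac{130669}{365}\right)^{2} = \frac{17074387561}{133225}$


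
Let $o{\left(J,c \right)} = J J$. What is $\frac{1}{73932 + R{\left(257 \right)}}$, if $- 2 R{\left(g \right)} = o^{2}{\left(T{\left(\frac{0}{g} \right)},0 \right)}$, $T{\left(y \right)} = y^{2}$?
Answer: $\frac{1}{73932} \approx 1.3526 \cdot 10^{-5}$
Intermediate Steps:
$o{\left(J,c \right)} = J^{2}$
$R{\left(g \right)} = 0$ ($R{\left(g \right)} = - \frac{\left(\left(\left(\frac{0}{g}\right)^{2}\right)^{2}\right)^{2}}{2} = - \frac{\left(\left(0^{2}\right)^{2}\right)^{2}}{2} = - \frac{\left(0^{2}\right)^{2}}{2} = - \frac{0^{2}}{2} = \left(- \frac{1}{2}\right) 0 = 0$)
$\frac{1}{73932 + R{\left(257 \right)}} = \frac{1}{73932 + 0} = \frac{1}{73932}$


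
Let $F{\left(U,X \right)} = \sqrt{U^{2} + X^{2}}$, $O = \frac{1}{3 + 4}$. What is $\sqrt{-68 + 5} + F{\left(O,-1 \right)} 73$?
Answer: $\frac{365 \sqrt{2}}{7} + 3 i \sqrt{7} \approx 73.741 + 7.9373 i$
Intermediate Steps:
$O = \frac{1}{7} \approx 0.14286$
$\sqrt{-68 + 5} + F{\left(O,-1 \right)} 73 = \sqrt{-68 + 5} + \sqrt{\left(\frac{1}{7}\right)^{2} + \left(-1\right)^{2}} \cdot 73 = \sqrt{-63} + \sqrt{\frac{1}{49} + 1} \cdot 73 = 3 i \sqrt{7} + \sqrt{\frac{50}{49}} \cdot 73 = 3 i \sqrt{7} + \frac{5 \sqrt{2}}{7} \cdot 73 = 3 i \sqrt{7} + \frac{365 \sqrt{2}}{7} = \frac{365 \sqrt{2}}{7} + 3 i \sqrt{7}$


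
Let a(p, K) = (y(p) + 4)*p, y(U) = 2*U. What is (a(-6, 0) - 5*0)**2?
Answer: 2304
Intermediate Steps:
a(p, K) = p*(4 + 2*p) (a(p, K) = (2*p + 4)*p = (4 + 2*p)*p = p*(4 + 2*p))
(a(-6, 0) - 5*0)**2 = (2*(-6)*(2 - 6) - 5*0)**2 = (2*(-6)*(-4) + 0)**2 = (48 + 0)**2 = 48**2 = 2304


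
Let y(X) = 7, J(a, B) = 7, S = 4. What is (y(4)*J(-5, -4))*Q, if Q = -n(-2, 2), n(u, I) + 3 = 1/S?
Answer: 539/4 ≈ 134.75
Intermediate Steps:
n(u, I) = -11/4 (n(u, I) = -3 + 1/4 = -11/4)
Q = 11/4 (Q = -1*(-11/4) = 11/4 ≈ 2.7500)
(y(4)*J(-5, -4))*Q = (7*7)*(11/4) = 49*(11/4) = 539/4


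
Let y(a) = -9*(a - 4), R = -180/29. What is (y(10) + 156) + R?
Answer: 2778/29 ≈ 95.793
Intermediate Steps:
R = -180/29 (R = -180*1/29 = -180/29 ≈ -6.2069)
y(a) = 36 - 9*a (y(a) = -9*(-4 + a) = 36 - 9*a)
(y(10) + 156) + R = ((36 - 9*10) + 156) - 180/29 = ((36 - 90) + 156) - 180/29 = (-54 + 156) - 180/29 = 102 - 180/29 = 2778/29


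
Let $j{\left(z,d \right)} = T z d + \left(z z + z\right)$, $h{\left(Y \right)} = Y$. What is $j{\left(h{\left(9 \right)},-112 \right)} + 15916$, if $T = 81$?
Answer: $-65642$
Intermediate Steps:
$j{\left(z,d \right)} = z + z^{2} + 81 d z$ ($j{\left(z,d \right)} = 81 z d + \left(z z + z\right) = 81 d z + \left(z^{2} + z\right) = 81 d z + \left(z + z^{2}\right) = z + z^{2} + 81 d z$)
$j{\left(h{\left(9 \right)},-112 \right)} + 15916 = 9 \left(1 + 9 + 81 \left(-112\right)\right) + 15916 = 9 \left(1 + 9 - 9072\right) + 15916 = 9 \left(-9062\right) + 15916 = -81558 + 15916 = -65642$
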